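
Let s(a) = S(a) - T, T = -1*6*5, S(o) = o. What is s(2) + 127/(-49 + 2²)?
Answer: 1313/45 ≈ 29.178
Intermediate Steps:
T = -30 (T = -6*5 = -30)
s(a) = 30 + a (s(a) = a - 1*(-30) = a + 30 = 30 + a)
s(2) + 127/(-49 + 2²) = (30 + 2) + 127/(-49 + 2²) = 32 + 127/(-49 + 4) = 32 + 127/(-45) = 32 - 1/45*127 = 32 - 127/45 = 1313/45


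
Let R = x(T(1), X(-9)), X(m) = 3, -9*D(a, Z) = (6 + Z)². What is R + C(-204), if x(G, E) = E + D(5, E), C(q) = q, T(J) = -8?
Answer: -210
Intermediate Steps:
D(a, Z) = -(6 + Z)²/9
x(G, E) = E - (6 + E)²/9
R = -6 (R = 3 - (6 + 3)²/9 = 3 - ⅑*9² = 3 - ⅑*81 = 3 - 9 = -6)
R + C(-204) = -6 - 204 = -210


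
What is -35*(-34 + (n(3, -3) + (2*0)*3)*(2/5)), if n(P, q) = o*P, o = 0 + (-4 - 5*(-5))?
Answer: 308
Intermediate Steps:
o = 21 (o = 0 + (-4 + 25) = 0 + 21 = 21)
n(P, q) = 21*P
-35*(-34 + (n(3, -3) + (2*0)*3)*(2/5)) = -35*(-34 + (21*3 + (2*0)*3)*(2/5)) = -35*(-34 + (63 + 0*3)*(2*(1/5))) = -35*(-34 + (63 + 0)*(2/5)) = -35*(-34 + 63*(2/5)) = -35*(-34 + 126/5) = -35*(-44/5) = 308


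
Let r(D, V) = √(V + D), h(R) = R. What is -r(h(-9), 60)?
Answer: -√51 ≈ -7.1414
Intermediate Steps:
r(D, V) = √(D + V)
-r(h(-9), 60) = -√(-9 + 60) = -√51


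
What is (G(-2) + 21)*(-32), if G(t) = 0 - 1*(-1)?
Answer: -704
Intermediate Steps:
G(t) = 1 (G(t) = 0 + 1 = 1)
(G(-2) + 21)*(-32) = (1 + 21)*(-32) = 22*(-32) = -704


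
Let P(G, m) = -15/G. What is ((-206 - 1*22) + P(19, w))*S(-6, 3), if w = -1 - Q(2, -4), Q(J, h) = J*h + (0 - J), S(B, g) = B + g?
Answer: 13041/19 ≈ 686.37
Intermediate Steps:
Q(J, h) = -J + J*h (Q(J, h) = J*h - J = -J + J*h)
w = 9 (w = -1 - 2*(-1 - 4) = -1 - 2*(-5) = -1 - 1*(-10) = -1 + 10 = 9)
((-206 - 1*22) + P(19, w))*S(-6, 3) = ((-206 - 1*22) - 15/19)*(-6 + 3) = ((-206 - 22) - 15*1/19)*(-3) = (-228 - 15/19)*(-3) = -4347/19*(-3) = 13041/19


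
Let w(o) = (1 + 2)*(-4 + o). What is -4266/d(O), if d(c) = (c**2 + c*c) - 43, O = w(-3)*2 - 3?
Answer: -4266/4007 ≈ -1.0646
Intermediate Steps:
w(o) = -12 + 3*o (w(o) = 3*(-4 + o) = -12 + 3*o)
O = -45 (O = (-12 + 3*(-3))*2 - 3 = (-12 - 9)*2 - 3 = -21*2 - 3 = -42 - 3 = -45)
d(c) = -43 + 2*c**2 (d(c) = (c**2 + c**2) - 43 = 2*c**2 - 43 = -43 + 2*c**2)
-4266/d(O) = -4266/(-43 + 2*(-45)**2) = -4266/(-43 + 2*2025) = -4266/(-43 + 4050) = -4266/4007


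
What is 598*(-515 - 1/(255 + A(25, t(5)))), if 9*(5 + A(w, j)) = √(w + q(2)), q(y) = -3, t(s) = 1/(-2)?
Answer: -779551729580/2531239 + 2691*√22/2531239 ≈ -3.0797e+5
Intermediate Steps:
t(s) = -½
A(w, j) = -5 + √(-3 + w)/9 (A(w, j) = -5 + √(w - 3)/9 = -5 + √(-3 + w)/9)
598*(-515 - 1/(255 + A(25, t(5)))) = 598*(-515 - 1/(255 + (-5 + √(-3 + 25)/9))) = 598*(-515 - 1/(255 + (-5 + √22/9))) = 598*(-515 - 1/(250 + √22/9)) = -307970 - 598/(250 + √22/9)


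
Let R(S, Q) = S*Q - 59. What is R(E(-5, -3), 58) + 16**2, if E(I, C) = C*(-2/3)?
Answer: 313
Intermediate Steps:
E(I, C) = -2*C/3 (E(I, C) = C*(-2*1/3) = C*(-2/3) = -2*C/3)
R(S, Q) = -59 + Q*S (R(S, Q) = Q*S - 59 = -59 + Q*S)
R(E(-5, -3), 58) + 16**2 = (-59 + 58*(-2/3*(-3))) + 16**2 = (-59 + 58*2) + 256 = (-59 + 116) + 256 = 57 + 256 = 313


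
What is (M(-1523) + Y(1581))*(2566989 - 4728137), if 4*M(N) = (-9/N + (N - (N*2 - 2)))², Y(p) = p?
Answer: -2922447576458815724/2319529 ≈ -1.2599e+12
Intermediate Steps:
M(N) = (2 - N - 9/N)²/4 (M(N) = (-9/N + (N - (N*2 - 2)))²/4 = (-9/N + (N - (2*N - 2)))²/4 = (-9/N + (N - (-2 + 2*N)))²/4 = (-9/N + (N + (2 - 2*N)))²/4 = (-9/N + (2 - N))²/4 = (2 - N - 9/N)²/4)
(M(-1523) + Y(1581))*(2566989 - 4728137) = ((¼)*(9 + (-1523)² - 2*(-1523))²/(-1523)² + 1581)*(2566989 - 4728137) = ((¼)*(1/2319529)*(9 + 2319529 + 3046)² + 1581)*(-2161148) = ((¼)*(1/2319529)*2322584² + 1581)*(-2161148) = ((¼)*(1/2319529)*5394396437056 + 1581)*(-2161148) = (1348599109264/2319529 + 1581)*(-2161148) = (1352266284613/2319529)*(-2161148) = -2922447576458815724/2319529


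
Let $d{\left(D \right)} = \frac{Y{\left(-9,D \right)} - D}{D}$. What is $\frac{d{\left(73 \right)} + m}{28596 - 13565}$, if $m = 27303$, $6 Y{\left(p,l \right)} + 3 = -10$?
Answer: $\frac{11958263}{6583578} \approx 1.8164$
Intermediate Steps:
$Y{\left(p,l \right)} = - \frac{13}{6}$ ($Y{\left(p,l \right)} = - \frac{1}{2} + \frac{1}{6} \left(-10\right) = - \frac{1}{2} - \frac{5}{3} = - \frac{13}{6}$)
$d{\left(D \right)} = \frac{- \frac{13}{6} - D}{D}$
$\frac{d{\left(73 \right)} + m}{28596 - 13565} = \frac{\frac{- \frac{13}{6} - 73}{73} + 27303}{28596 - 13565} = \frac{\frac{- \frac{13}{6} - 73}{73} + 27303}{15031} = \left(\frac{1}{73} \left(- \frac{451}{6}\right) + 27303\right) \frac{1}{15031} = \left(- \frac{451}{438} + 27303\right) \frac{1}{15031} = \frac{11958263}{438} \cdot \frac{1}{15031} = \frac{11958263}{6583578}$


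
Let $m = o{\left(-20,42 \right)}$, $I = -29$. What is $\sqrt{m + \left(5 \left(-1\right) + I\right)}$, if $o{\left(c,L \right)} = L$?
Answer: $2 \sqrt{2} \approx 2.8284$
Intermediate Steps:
$m = 42$
$\sqrt{m + \left(5 \left(-1\right) + I\right)} = \sqrt{42 + \left(5 \left(-1\right) - 29\right)} = \sqrt{42 - 34} = \sqrt{8} = 2 \sqrt{2}$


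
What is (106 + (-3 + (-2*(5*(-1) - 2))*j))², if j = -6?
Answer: 361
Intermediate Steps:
(106 + (-3 + (-2*(5*(-1) - 2))*j))² = (106 + (-3 - 2*(5*(-1) - 2)*(-6)))² = (106 + (-3 - 2*(-5 - 2)*(-6)))² = (106 + (-3 - 2*(-7)*(-6)))² = (106 + (-3 + 14*(-6)))² = (106 + (-3 - 84))² = (106 - 87)² = 19² = 361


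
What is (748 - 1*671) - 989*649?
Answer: -641784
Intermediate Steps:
(748 - 1*671) - 989*649 = (748 - 671) - 641861 = 77 - 641861 = -641784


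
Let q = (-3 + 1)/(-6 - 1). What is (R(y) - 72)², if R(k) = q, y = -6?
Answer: 252004/49 ≈ 5142.9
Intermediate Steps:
q = 2/7 (q = -2/(-7) = -2*(-⅐) = 2/7 ≈ 0.28571)
R(k) = 2/7
(R(y) - 72)² = (2/7 - 72)² = (-502/7)² = 252004/49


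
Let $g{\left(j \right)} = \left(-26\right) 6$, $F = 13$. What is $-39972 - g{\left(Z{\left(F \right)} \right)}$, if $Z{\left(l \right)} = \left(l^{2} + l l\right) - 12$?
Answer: $-39816$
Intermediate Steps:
$Z{\left(l \right)} = -12 + 2 l^{2}$ ($Z{\left(l \right)} = \left(l^{2} + l^{2}\right) - 12 = 2 l^{2} - 12 = -12 + 2 l^{2}$)
$g{\left(j \right)} = -156$
$-39972 - g{\left(Z{\left(F \right)} \right)} = -39972 - -156 = -39972 + 156 = -39816$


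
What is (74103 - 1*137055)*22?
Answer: -1384944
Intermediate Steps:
(74103 - 1*137055)*22 = (74103 - 137055)*22 = -62952*22 = -1384944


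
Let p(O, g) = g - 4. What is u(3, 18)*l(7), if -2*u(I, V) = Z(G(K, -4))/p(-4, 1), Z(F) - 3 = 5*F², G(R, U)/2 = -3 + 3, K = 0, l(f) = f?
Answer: 7/2 ≈ 3.5000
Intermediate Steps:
p(O, g) = -4 + g
G(R, U) = 0 (G(R, U) = 2*(-3 + 3) = 2*0 = 0)
Z(F) = 3 + 5*F²
u(I, V) = ½ (u(I, V) = -(3 + 5*0²)/(2*(-4 + 1)) = -(3 + 5*0)/(2*(-3)) = -(3 + 0)*(-1)/(2*3) = -3*(-1)/(2*3) = -½*(-1) = ½)
u(3, 18)*l(7) = (½)*7 = 7/2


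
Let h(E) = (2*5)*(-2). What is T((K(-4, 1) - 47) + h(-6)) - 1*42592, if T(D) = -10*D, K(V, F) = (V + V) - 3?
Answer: -41812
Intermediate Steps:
K(V, F) = -3 + 2*V (K(V, F) = 2*V - 3 = -3 + 2*V)
h(E) = -20 (h(E) = 10*(-2) = -20)
T((K(-4, 1) - 47) + h(-6)) - 1*42592 = -10*(((-3 + 2*(-4)) - 47) - 20) - 1*42592 = -10*(((-3 - 8) - 47) - 20) - 42592 = -10*((-11 - 47) - 20) - 42592 = -10*(-58 - 20) - 42592 = -10*(-78) - 42592 = 780 - 42592 = -41812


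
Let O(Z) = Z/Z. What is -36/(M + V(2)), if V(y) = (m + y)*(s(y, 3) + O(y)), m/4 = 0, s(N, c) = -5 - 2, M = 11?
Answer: 36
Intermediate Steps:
O(Z) = 1
s(N, c) = -7
m = 0 (m = 4*0 = 0)
V(y) = -6*y (V(y) = (0 + y)*(-7 + 1) = y*(-6) = -6*y)
-36/(M + V(2)) = -36/(11 - 6*2) = -36/(11 - 12) = -36/(-1) = -36*(-1) = 36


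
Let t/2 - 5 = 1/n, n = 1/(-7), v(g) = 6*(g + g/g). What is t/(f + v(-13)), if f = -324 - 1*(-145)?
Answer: 4/251 ≈ 0.015936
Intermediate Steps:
v(g) = 6 + 6*g (v(g) = 6*(g + 1) = 6*(1 + g) = 6 + 6*g)
f = -179 (f = -324 + 145 = -179)
n = -⅐ ≈ -0.14286
t = -4 (t = 10 + 2/(-⅐) = 10 + 2*(-7) = 10 - 14 = -4)
t/(f + v(-13)) = -4/(-179 + (6 + 6*(-13))) = -4/(-179 + (6 - 78)) = -4/(-179 - 72) = -4/(-251) = -4*(-1/251) = 4/251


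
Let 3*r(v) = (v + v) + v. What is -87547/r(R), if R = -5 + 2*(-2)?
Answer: 87547/9 ≈ 9727.4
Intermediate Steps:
R = -9 (R = -5 - 4 = -9)
r(v) = v (r(v) = ((v + v) + v)/3 = (2*v + v)/3 = (3*v)/3 = v)
-87547/r(R) = -87547/(-9) = -87547*(-⅑) = 87547/9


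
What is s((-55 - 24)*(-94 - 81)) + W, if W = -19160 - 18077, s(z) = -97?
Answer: -37334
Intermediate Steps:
W = -37237
s((-55 - 24)*(-94 - 81)) + W = -97 - 37237 = -37334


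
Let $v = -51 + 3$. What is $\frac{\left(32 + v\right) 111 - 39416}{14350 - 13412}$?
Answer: $- \frac{20596}{469} \approx -43.915$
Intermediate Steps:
$v = -48$
$\frac{\left(32 + v\right) 111 - 39416}{14350 - 13412} = \frac{\left(32 - 48\right) 111 - 39416}{14350 - 13412} = \frac{\left(-16\right) 111 - 39416}{938} = \left(-1776 - 39416\right) \frac{1}{938} = \left(-41192\right) \frac{1}{938} = - \frac{20596}{469}$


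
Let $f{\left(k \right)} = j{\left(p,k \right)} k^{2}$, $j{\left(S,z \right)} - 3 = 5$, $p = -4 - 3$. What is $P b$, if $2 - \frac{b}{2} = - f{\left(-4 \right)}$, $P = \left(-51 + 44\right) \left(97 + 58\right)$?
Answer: $-282100$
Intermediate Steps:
$p = -7$ ($p = -4 - 3 = -7$)
$j{\left(S,z \right)} = 8$ ($j{\left(S,z \right)} = 3 + 5 = 8$)
$P = -1085$ ($P = \left(-7\right) 155 = -1085$)
$f{\left(k \right)} = 8 k^{2}$
$b = 260$ ($b = 4 - 2 \left(- 8 \left(-4\right)^{2}\right) = 4 - 2 \left(- 8 \cdot 16\right) = 4 - 2 \left(\left(-1\right) 128\right) = 4 - -256 = 4 + 256 = 260$)
$P b = \left(-1085\right) 260 = -282100$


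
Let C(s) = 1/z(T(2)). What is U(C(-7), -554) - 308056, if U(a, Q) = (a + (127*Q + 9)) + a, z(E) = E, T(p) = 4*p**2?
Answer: -3027239/8 ≈ -3.7841e+5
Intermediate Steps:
C(s) = 1/16 (C(s) = 1/(4*2**2) = 1/(4*4) = 1/16)
U(a, Q) = 9 + 2*a + 127*Q (U(a, Q) = (a + (9 + 127*Q)) + a = (9 + a + 127*Q) + a = 9 + 2*a + 127*Q)
U(C(-7), -554) - 308056 = (9 + 2*(1/16) + 127*(-554)) - 308056 = (9 + 1/8 - 70358) - 308056 = -562791/8 - 308056 = -3027239/8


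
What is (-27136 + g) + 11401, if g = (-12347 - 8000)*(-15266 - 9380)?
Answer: 501456427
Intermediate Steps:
g = 501472162 (g = -20347*(-24646) = 501472162)
(-27136 + g) + 11401 = (-27136 + 501472162) + 11401 = 501445026 + 11401 = 501456427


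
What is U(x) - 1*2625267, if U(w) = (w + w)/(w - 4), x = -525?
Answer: -1388765193/529 ≈ -2.6253e+6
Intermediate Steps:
U(w) = 2*w/(-4 + w) (U(w) = (2*w)/(-4 + w) = 2*w/(-4 + w))
U(x) - 1*2625267 = 2*(-525)/(-4 - 525) - 1*2625267 = 2*(-525)/(-529) - 2625267 = 2*(-525)*(-1/529) - 2625267 = 1050/529 - 2625267 = -1388765193/529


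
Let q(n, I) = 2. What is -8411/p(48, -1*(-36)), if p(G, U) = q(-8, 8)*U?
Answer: -8411/72 ≈ -116.82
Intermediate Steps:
p(G, U) = 2*U
-8411/p(48, -1*(-36)) = -8411/(2*(-1*(-36))) = -8411/(2*36) = -8411/72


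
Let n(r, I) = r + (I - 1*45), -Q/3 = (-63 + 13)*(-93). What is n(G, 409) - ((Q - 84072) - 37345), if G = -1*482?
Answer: 135249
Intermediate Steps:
Q = -13950 (Q = -3*(-63 + 13)*(-93) = -(-150)*(-93) = -3*4650 = -13950)
G = -482
n(r, I) = -45 + I + r (n(r, I) = r + (I - 45) = r + (-45 + I) = -45 + I + r)
n(G, 409) - ((Q - 84072) - 37345) = (-45 + 409 - 482) - ((-13950 - 84072) - 37345) = -118 - (-98022 - 37345) = -118 - 1*(-135367) = -118 + 135367 = 135249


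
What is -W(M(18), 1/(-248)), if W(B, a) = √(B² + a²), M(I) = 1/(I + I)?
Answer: -5*√157/2232 ≈ -0.028069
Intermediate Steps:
M(I) = 1/(2*I)
-W(M(18), 1/(-248)) = -√(((½)/18)² + (1/(-248))²) = -√(((½)*(1/18))² + (-1/248)²) = -√((1/36)² + 1/61504) = -√(1/1296 + 1/61504) = -√(3925/4981824) = -5*√157/2232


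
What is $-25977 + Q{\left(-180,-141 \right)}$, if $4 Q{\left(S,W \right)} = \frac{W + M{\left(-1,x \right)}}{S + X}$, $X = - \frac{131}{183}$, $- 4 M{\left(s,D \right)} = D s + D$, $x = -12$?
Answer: $- \frac{3436315665}{132284} \approx -25977.0$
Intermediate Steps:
$M{\left(s,D \right)} = - \frac{D}{4} - \frac{D s}{4}$ ($M{\left(s,D \right)} = - \frac{D s + D}{4} = - \frac{D + D s}{4} = - \frac{D}{4} - \frac{D s}{4}$)
$X = - \frac{131}{183}$ ($X = \left(-131\right) \frac{1}{183} = - \frac{131}{183} \approx -0.71585$)
$Q{\left(S,W \right)} = \frac{W}{4 \left(- \frac{131}{183} + S\right)}$ ($Q{\left(S,W \right)} = \frac{\left(W - - 3 \left(1 - 1\right)\right) \frac{1}{S - \frac{131}{183}}}{4} = \frac{\left(W - \left(-3\right) 0\right) \frac{1}{- \frac{131}{183} + S}}{4} = \frac{\left(W + 0\right) \frac{1}{- \frac{131}{183} + S}}{4} = \frac{W \frac{1}{- \frac{131}{183} + S}}{4} = \frac{W}{4 \left(- \frac{131}{183} + S\right)}$)
$-25977 + Q{\left(-180,-141 \right)} = -25977 + \frac{183}{4} \left(-141\right) \frac{1}{-131 + 183 \left(-180\right)} = -25977 + \frac{183}{4} \left(-141\right) \frac{1}{-131 - 32940} = -25977 + \frac{183}{4} \left(-141\right) \frac{1}{-33071} = -25977 + \frac{183}{4} \left(-141\right) \left(- \frac{1}{33071}\right) = -25977 + \frac{25803}{132284} = - \frac{3436315665}{132284}$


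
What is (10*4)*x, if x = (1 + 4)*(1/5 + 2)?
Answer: 440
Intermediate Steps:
x = 11 (x = 5*(⅕ + 2) = 5*(11/5) = 11)
(10*4)*x = (10*4)*11 = 40*11 = 440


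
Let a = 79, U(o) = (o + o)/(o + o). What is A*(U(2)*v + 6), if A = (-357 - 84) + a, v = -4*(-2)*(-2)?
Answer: 3620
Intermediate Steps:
U(o) = 1 (U(o) = (2*o)/((2*o)) = (2*o)*(1/(2*o)) = 1)
v = -16 (v = 8*(-2) = -16)
A = -362 (A = (-357 - 84) + 79 = -441 + 79 = -362)
A*(U(2)*v + 6) = -362*(1*(-16) + 6) = -362*(-16 + 6) = -362*(-10) = 3620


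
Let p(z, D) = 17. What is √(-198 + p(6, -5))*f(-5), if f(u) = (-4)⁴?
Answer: 256*I*√181 ≈ 3444.1*I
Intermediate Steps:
f(u) = 256
√(-198 + p(6, -5))*f(-5) = √(-198 + 17)*256 = √(-181)*256 = (I*√181)*256 = 256*I*√181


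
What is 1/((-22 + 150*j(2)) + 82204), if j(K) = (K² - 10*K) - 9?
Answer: 1/78432 ≈ 1.2750e-5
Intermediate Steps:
j(K) = -9 + K² - 10*K
1/((-22 + 150*j(2)) + 82204) = 1/((-22 + 150*(-9 + 2² - 10*2)) + 82204) = 1/((-22 + 150*(-9 + 4 - 20)) + 82204) = 1/((-22 + 150*(-25)) + 82204) = 1/((-22 - 3750) + 82204) = 1/(-3772 + 82204) = 1/78432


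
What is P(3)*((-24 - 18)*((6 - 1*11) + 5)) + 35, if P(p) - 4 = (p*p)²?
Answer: 35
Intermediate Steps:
P(p) = 4 + p⁴ (P(p) = 4 + (p*p)² = 4 + (p²)² = 4 + p⁴)
P(3)*((-24 - 18)*((6 - 1*11) + 5)) + 35 = (4 + 3⁴)*((-24 - 18)*((6 - 1*11) + 5)) + 35 = (4 + 81)*(-42*((6 - 11) + 5)) + 35 = 85*(-42*(-5 + 5)) + 35 = 85*(-42*0) + 35 = 85*0 + 35 = 0 + 35 = 35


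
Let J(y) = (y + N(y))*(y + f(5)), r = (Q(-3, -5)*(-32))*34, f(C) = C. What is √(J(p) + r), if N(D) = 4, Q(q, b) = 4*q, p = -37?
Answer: 84*√2 ≈ 118.79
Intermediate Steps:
r = 13056 (r = ((4*(-3))*(-32))*34 = -12*(-32)*34 = 384*34 = 13056)
J(y) = (4 + y)*(5 + y) (J(y) = (y + 4)*(y + 5) = (4 + y)*(5 + y))
√(J(p) + r) = √((20 + (-37)² + 9*(-37)) + 13056) = √((20 + 1369 - 333) + 13056) = √(1056 + 13056) = √14112 = 84*√2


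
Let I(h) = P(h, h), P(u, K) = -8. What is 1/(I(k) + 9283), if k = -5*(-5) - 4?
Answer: 1/9275 ≈ 0.00010782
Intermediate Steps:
k = 21 (k = 25 - 4 = 21)
I(h) = -8
1/(I(k) + 9283) = 1/(-8 + 9283) = 1/9275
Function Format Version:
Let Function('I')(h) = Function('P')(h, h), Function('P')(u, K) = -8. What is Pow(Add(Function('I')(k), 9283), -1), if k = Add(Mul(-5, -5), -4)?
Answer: Rational(1, 9275) ≈ 0.00010782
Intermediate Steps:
k = 21 (k = Add(25, -4) = 21)
Function('I')(h) = -8
Pow(Add(Function('I')(k), 9283), -1) = Pow(Add(-8, 9283), -1) = Pow(9275, -1) = Rational(1, 9275)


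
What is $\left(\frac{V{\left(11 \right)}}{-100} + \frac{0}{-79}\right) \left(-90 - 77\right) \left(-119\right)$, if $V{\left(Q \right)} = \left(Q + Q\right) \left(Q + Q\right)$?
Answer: $- \frac{2404633}{25} \approx -96185.0$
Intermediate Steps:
$V{\left(Q \right)} = 4 Q^{2}$ ($V{\left(Q \right)} = 2 Q 2 Q = 4 Q^{2}$)
$\left(\frac{V{\left(11 \right)}}{-100} + \frac{0}{-79}\right) \left(-90 - 77\right) \left(-119\right) = \left(\frac{4 \cdot 11^{2}}{-100} + \frac{0}{-79}\right) \left(-90 - 77\right) \left(-119\right) = \left(4 \cdot 121 \left(- \frac{1}{100}\right) + 0 \left(- \frac{1}{79}\right)\right) \left(-167\right) \left(-119\right) = \left(484 \left(- \frac{1}{100}\right) + 0\right) \left(-167\right) \left(-119\right) = \left(- \frac{121}{25} + 0\right) \left(-167\right) \left(-119\right) = \left(- \frac{121}{25}\right) \left(-167\right) \left(-119\right) = \frac{20207}{25} \left(-119\right) = - \frac{2404633}{25}$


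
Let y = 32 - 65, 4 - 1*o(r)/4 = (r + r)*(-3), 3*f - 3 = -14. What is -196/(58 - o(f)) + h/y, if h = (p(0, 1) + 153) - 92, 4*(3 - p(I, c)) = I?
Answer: -7394/2145 ≈ -3.4471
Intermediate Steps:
f = -11/3 (f = 1 + (⅓)*(-14) = 1 - 14/3 = -11/3 ≈ -3.6667)
p(I, c) = 3 - I/4
h = 64 (h = ((3 - ¼*0) + 153) - 92 = ((3 + 0) + 153) - 92 = (3 + 153) - 92 = 156 - 92 = 64)
o(r) = 16 + 24*r (o(r) = 16 - 4*(r + r)*(-3) = 16 - 4*2*r*(-3) = 16 - (-24)*r = 16 + 24*r)
y = -33
-196/(58 - o(f)) + h/y = -196/(58 - (16 + 24*(-11/3))) + 64/(-33) = -196/(58 - (16 - 88)) + 64*(-1/33) = -196/(58 - 1*(-72)) - 64/33 = -196/(58 + 72) - 64/33 = -196/130 - 64/33 = -196*1/130 - 64/33 = -98/65 - 64/33 = -7394/2145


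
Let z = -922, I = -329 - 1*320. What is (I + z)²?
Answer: 2468041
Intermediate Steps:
I = -649 (I = -329 - 320 = -649)
(I + z)² = (-649 - 922)² = (-1571)² = 2468041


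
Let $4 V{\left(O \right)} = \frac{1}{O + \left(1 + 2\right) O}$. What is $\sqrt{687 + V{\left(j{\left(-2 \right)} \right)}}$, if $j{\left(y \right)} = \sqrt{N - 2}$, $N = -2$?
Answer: $\frac{\sqrt{43968 - 2 i}}{8} \approx 26.211 - 0.00059613 i$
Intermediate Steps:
$j{\left(y \right)} = 2 i$ ($j{\left(y \right)} = \sqrt{-2 - 2} = \sqrt{-4} = 2 i$)
$V{\left(O \right)} = \frac{1}{16 O}$ ($V{\left(O \right)} = \frac{1}{4 \left(O + \left(1 + 2\right) O\right)} = \frac{1}{4 \left(O + 3 O\right)} = \frac{1}{4 \cdot 4 O} = \frac{\frac{1}{4} \frac{1}{O}}{4} = \frac{1}{16 O}$)
$\sqrt{687 + V{\left(j{\left(-2 \right)} \right)}} = \sqrt{687 + \frac{1}{16 \cdot 2 i}} = \sqrt{687 + \frac{\left(- \frac{1}{2}\right) i}{16}} = \sqrt{687 - \frac{i}{32}}$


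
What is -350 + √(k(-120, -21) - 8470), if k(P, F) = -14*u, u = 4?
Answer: -350 + 7*I*√174 ≈ -350.0 + 92.336*I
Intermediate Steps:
k(P, F) = -56 (k(P, F) = -14*4 = -56)
-350 + √(k(-120, -21) - 8470) = -350 + √(-56 - 8470) = -350 + √(-8526) = -350 + 7*I*√174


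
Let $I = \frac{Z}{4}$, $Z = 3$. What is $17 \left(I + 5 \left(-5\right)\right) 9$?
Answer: $- \frac{14841}{4} \approx -3710.3$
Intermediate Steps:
$I = \frac{3}{4} \approx 0.75$
$17 \left(I + 5 \left(-5\right)\right) 9 = 17 \left(\frac{3}{4} + 5 \left(-5\right)\right) 9 = 17 \left(\frac{3}{4} - 25\right) 9 = 17 \left(- \frac{97}{4}\right) 9 = \left(- \frac{1649}{4}\right) 9 = - \frac{14841}{4}$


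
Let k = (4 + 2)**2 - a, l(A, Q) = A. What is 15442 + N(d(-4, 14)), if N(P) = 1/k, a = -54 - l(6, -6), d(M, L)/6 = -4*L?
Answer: 1482433/96 ≈ 15442.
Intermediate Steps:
d(M, L) = -24*L (d(M, L) = 6*(-4*L) = -24*L)
a = -60 (a = -54 - 1*6 = -54 - 6 = -60)
k = 96 (k = (4 + 2)**2 - 1*(-60) = 6**2 + 60 = 36 + 60 = 96)
N(P) = 1/96
15442 + N(d(-4, 14)) = 15442 + 1/96 = 1482433/96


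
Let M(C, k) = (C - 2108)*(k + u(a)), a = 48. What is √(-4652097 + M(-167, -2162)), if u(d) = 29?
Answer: √200478 ≈ 447.75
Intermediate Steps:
M(C, k) = (-2108 + C)*(29 + k) (M(C, k) = (C - 2108)*(k + 29) = (-2108 + C)*(29 + k))
√(-4652097 + M(-167, -2162)) = √(-4652097 + (-61132 - 2108*(-2162) + 29*(-167) - 167*(-2162))) = √(-4652097 + (-61132 + 4557496 - 4843 + 361054)) = √(-4652097 + 4852575) = √200478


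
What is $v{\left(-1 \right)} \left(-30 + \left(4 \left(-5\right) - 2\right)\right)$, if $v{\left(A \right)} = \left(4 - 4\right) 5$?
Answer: $0$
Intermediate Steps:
$v{\left(A \right)} = 0$ ($v{\left(A \right)} = 0 \cdot 5 = 0$)
$v{\left(-1 \right)} \left(-30 + \left(4 \left(-5\right) - 2\right)\right) = 0 \left(-30 + \left(4 \left(-5\right) - 2\right)\right) = 0 \left(-30 - 22\right) = 0 \left(-52\right) = 0$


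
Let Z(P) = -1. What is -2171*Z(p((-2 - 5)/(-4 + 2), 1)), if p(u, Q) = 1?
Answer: 2171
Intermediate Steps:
-2171*Z(p((-2 - 5)/(-4 + 2), 1)) = -2171*(-1) = 2171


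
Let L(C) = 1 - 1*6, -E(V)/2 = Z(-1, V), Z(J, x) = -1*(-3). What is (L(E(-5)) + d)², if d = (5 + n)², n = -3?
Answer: 1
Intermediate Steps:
Z(J, x) = 3
E(V) = -6 (E(V) = -2*3 = -6)
L(C) = -5 (L(C) = 1 - 6 = -5)
d = 4 (d = (5 - 3)² = 2² = 4)
(L(E(-5)) + d)² = (-5 + 4)² = (-1)² = 1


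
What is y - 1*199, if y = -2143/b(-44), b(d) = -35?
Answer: -4822/35 ≈ -137.77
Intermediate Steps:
y = 2143/35 (y = -2143/(-35) = -2143*(-1/35) = 2143/35 ≈ 61.229)
y - 1*199 = 2143/35 - 1*199 = 2143/35 - 199 = -4822/35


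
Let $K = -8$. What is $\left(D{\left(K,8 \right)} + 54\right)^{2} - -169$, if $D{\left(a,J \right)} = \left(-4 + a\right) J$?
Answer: $1933$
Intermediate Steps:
$D{\left(a,J \right)} = J \left(-4 + a\right)$
$\left(D{\left(K,8 \right)} + 54\right)^{2} - -169 = \left(8 \left(-4 - 8\right) + 54\right)^{2} - -169 = \left(8 \left(-12\right) + 54\right)^{2} + 169 = \left(-96 + 54\right)^{2} + 169 = \left(-42\right)^{2} + 169 = 1764 + 169 = 1933$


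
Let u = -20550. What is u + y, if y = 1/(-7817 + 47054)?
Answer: -806320349/39237 ≈ -20550.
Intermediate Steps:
y = 1/39237 ≈ 2.5486e-5
u + y = -20550 + 1/39237 = -806320349/39237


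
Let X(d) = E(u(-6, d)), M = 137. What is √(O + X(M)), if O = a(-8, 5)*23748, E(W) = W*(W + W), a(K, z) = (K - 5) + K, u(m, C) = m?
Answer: 162*I*√19 ≈ 706.14*I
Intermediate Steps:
a(K, z) = -5 + 2*K (a(K, z) = (-5 + K) + K = -5 + 2*K)
E(W) = 2*W² (E(W) = W*(2*W) = 2*W²)
X(d) = 72 (X(d) = 2*(-6)² = 2*36 = 72)
O = -498708 (O = (-5 + 2*(-8))*23748 = (-5 - 16)*23748 = -21*23748 = -498708)
√(O + X(M)) = √(-498708 + 72) = √(-498636) = 162*I*√19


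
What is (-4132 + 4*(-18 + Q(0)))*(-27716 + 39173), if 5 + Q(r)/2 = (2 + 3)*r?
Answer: -48623508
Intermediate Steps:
Q(r) = -10 + 10*r (Q(r) = -10 + 2*((2 + 3)*r) = -10 + 2*(5*r) = -10 + 10*r)
(-4132 + 4*(-18 + Q(0)))*(-27716 + 39173) = (-4132 + 4*(-18 + (-10 + 10*0)))*(-27716 + 39173) = (-4132 + 4*(-18 + (-10 + 0)))*11457 = (-4132 + 4*(-18 - 10))*11457 = (-4132 + 4*(-28))*11457 = (-4132 - 112)*11457 = -4244*11457 = -48623508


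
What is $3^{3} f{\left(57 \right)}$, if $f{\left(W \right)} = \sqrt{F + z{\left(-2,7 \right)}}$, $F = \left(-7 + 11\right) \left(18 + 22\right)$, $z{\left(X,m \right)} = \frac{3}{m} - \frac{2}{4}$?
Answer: $\frac{27 \sqrt{31346}}{14} \approx 341.45$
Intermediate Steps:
$z{\left(X,m \right)} = - \frac{1}{2} + \frac{3}{m}$ ($z{\left(X,m \right)} = \frac{3}{m} - \frac{1}{2} = - \frac{1}{2} + \frac{3}{m}$)
$F = 160$ ($F = 4 \cdot 40 = 160$)
$f{\left(W \right)} = \frac{\sqrt{31346}}{14}$ ($f{\left(W \right)} = \sqrt{160 + \frac{6 - 7}{2 \cdot 7}} = \sqrt{160 + \frac{1}{2} \cdot \frac{1}{7} \left(6 - 7\right)} = \sqrt{160 + \frac{1}{2} \cdot \frac{1}{7} \left(-1\right)} = \sqrt{160 - \frac{1}{14}} = \sqrt{\frac{2239}{14}} = \frac{\sqrt{31346}}{14}$)
$3^{3} f{\left(57 \right)} = 3^{3} \frac{\sqrt{31346}}{14} = 27 \frac{\sqrt{31346}}{14} = \frac{27 \sqrt{31346}}{14}$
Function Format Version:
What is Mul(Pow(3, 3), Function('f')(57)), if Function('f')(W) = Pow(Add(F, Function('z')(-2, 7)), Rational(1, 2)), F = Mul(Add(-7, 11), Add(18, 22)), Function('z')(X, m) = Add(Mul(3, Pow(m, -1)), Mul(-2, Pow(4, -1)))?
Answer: Mul(Rational(27, 14), Pow(31346, Rational(1, 2))) ≈ 341.45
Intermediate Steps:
Function('z')(X, m) = Add(Rational(-1, 2), Mul(3, Pow(m, -1))) (Function('z')(X, m) = Add(Mul(3, Pow(m, -1)), Mul(-2, Rational(1, 4))) = Add(Mul(3, Pow(m, -1)), Rational(-1, 2)) = Add(Rational(-1, 2), Mul(3, Pow(m, -1))))
F = 160 (F = Mul(4, 40) = 160)
Function('f')(W) = Mul(Rational(1, 14), Pow(31346, Rational(1, 2))) (Function('f')(W) = Pow(Add(160, Mul(Rational(1, 2), Pow(7, -1), Add(6, Mul(-1, 7)))), Rational(1, 2)) = Pow(Add(160, Mul(Rational(1, 2), Rational(1, 7), Add(6, -7))), Rational(1, 2)) = Pow(Add(160, Mul(Rational(1, 2), Rational(1, 7), -1)), Rational(1, 2)) = Pow(Add(160, Rational(-1, 14)), Rational(1, 2)) = Pow(Rational(2239, 14), Rational(1, 2)) = Mul(Rational(1, 14), Pow(31346, Rational(1, 2))))
Mul(Pow(3, 3), Function('f')(57)) = Mul(Pow(3, 3), Mul(Rational(1, 14), Pow(31346, Rational(1, 2)))) = Mul(27, Mul(Rational(1, 14), Pow(31346, Rational(1, 2)))) = Mul(Rational(27, 14), Pow(31346, Rational(1, 2)))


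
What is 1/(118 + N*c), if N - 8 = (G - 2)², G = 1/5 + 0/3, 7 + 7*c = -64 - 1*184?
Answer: -35/10201 ≈ -0.0034310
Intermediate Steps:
c = -255/7 (c = -1 + (-64 - 1*184)/7 = -1 + (-64 - 184)/7 = -1 + (⅐)*(-248) = -1 - 248/7 = -255/7 ≈ -36.429)
G = ⅕ (G = 1*(⅕) + 0*(⅓) = ⅕ + 0 = ⅕ ≈ 0.20000)
N = 281/25 (N = 8 + (⅕ - 2)² = 8 + (-9/5)² = 8 + 81/25 = 281/25 ≈ 11.240)
1/(118 + N*c) = 1/(118 + (281/25)*(-255/7)) = 1/(118 - 14331/35) = 1/(-10201/35) = -35/10201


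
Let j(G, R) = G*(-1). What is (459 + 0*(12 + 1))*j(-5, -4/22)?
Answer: 2295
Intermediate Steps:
j(G, R) = -G
(459 + 0*(12 + 1))*j(-5, -4/22) = (459 + 0*(12 + 1))*(-1*(-5)) = (459 + 0*13)*5 = (459 + 0)*5 = 459*5 = 2295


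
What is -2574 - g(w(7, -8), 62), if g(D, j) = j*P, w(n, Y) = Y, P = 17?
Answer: -3628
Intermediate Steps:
g(D, j) = 17*j (g(D, j) = j*17 = 17*j)
-2574 - g(w(7, -8), 62) = -2574 - 17*62 = -2574 - 1*1054 = -2574 - 1054 = -3628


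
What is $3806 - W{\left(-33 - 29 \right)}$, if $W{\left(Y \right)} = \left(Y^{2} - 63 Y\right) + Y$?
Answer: $-3882$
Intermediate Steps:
$W{\left(Y \right)} = Y^{2} - 62 Y$
$3806 - W{\left(-33 - 29 \right)} = 3806 - \left(-33 - 29\right) \left(-62 - 62\right) = 3806 - - 62 \left(-62 - 62\right) = 3806 - \left(-62\right) \left(-124\right) = 3806 - 7688 = -3882$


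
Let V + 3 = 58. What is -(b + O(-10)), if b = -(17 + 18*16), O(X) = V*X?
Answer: 855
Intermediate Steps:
V = 55 (V = -3 + 58 = 55)
O(X) = 55*X
b = -305 (b = -(17 + 288) = -1*305 = -305)
-(b + O(-10)) = -(-305 + 55*(-10)) = -(-305 - 550) = -1*(-855) = 855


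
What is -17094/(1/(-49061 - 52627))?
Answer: 1738254672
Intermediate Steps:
-17094/(1/(-49061 - 52627)) = -17094/(1/(-101688)) = -17094/(-1/101688) = -17094*(-101688) = 1738254672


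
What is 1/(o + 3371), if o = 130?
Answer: 1/3501 ≈ 0.00028563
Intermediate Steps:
1/(o + 3371) = 1/(130 + 3371) = 1/3501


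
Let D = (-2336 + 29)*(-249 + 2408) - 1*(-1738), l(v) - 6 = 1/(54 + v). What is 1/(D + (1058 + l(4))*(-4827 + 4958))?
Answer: -58/280701947 ≈ -2.0662e-7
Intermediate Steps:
l(v) = 6 + 1/(54 + v)
D = -4979075 (D = -2307*2159 + 1738 = -4980813 + 1738 = -4979075)
1/(D + (1058 + l(4))*(-4827 + 4958)) = 1/(-4979075 + (1058 + (325 + 6*4)/(54 + 4))*(-4827 + 4958)) = 1/(-4979075 + (1058 + (325 + 24)/58)*131) = 1/(-4979075 + (1058 + (1/58)*349)*131) = 1/(-4979075 + (1058 + 349/58)*131) = 1/(-4979075 + (61713/58)*131) = 1/(-4979075 + 8084403/58) = 1/(-280701947/58) = -58/280701947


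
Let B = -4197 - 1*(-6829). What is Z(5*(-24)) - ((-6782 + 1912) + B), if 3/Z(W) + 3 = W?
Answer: 91757/41 ≈ 2238.0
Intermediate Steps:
B = 2632 (B = -4197 + 6829 = 2632)
Z(W) = 3/(-3 + W)
Z(5*(-24)) - ((-6782 + 1912) + B) = 3/(-3 + 5*(-24)) - ((-6782 + 1912) + 2632) = 3/(-3 - 120) - (-4870 + 2632) = 3/(-123) - 1*(-2238) = 3*(-1/123) + 2238 = -1/41 + 2238 = 91757/41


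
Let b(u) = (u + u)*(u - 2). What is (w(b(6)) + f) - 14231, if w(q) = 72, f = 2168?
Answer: -11991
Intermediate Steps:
b(u) = 2*u*(-2 + u) (b(u) = (2*u)*(-2 + u) = 2*u*(-2 + u))
(w(b(6)) + f) - 14231 = (72 + 2168) - 14231 = 2240 - 14231 = -11991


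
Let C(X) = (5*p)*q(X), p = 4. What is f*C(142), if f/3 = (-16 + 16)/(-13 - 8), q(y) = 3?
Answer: 0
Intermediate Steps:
C(X) = 60 (C(X) = (5*4)*3 = 20*3 = 60)
f = 0 (f = 3*((-16 + 16)/(-13 - 8)) = 3*(0/(-21)) = 3*(0*(-1/21)) = 3*0 = 0)
f*C(142) = 0*60 = 0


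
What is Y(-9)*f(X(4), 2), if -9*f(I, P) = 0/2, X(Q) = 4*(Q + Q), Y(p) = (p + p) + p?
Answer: 0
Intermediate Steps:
Y(p) = 3*p (Y(p) = 2*p + p = 3*p)
X(Q) = 8*Q (X(Q) = 4*(2*Q) = 8*Q)
f(I, P) = 0 (f(I, P) = -0/2 = -⅑*0 = 0)
Y(-9)*f(X(4), 2) = (3*(-9))*0 = -27*0 = 0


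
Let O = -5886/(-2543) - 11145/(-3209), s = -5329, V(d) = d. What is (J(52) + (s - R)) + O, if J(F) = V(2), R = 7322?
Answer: -103174770154/8160487 ≈ -12643.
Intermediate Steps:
J(F) = 2
O = 47229909/8160487 (O = -5886*(-1/2543) - 11145*(-1/3209) = 5886/2543 + 11145/3209 = 47229909/8160487 ≈ 5.7876)
(J(52) + (s - R)) + O = (2 + (-5329 - 1*7322)) + 47229909/8160487 = (2 + (-5329 - 7322)) + 47229909/8160487 = (2 - 12651) + 47229909/8160487 = -12649 + 47229909/8160487 = -103174770154/8160487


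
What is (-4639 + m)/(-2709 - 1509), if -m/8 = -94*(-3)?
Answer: 6895/4218 ≈ 1.6347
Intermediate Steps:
m = -2256 (m = -(-752)*(-3) = -8*282 = -2256)
(-4639 + m)/(-2709 - 1509) = (-4639 - 2256)/(-2709 - 1509) = -6895/(-4218) = -6895*(-1/4218) = 6895/4218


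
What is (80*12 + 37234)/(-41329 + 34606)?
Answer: -38194/6723 ≈ -5.6811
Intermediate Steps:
(80*12 + 37234)/(-41329 + 34606) = (960 + 37234)/(-6723) = 38194*(-1/6723) = -38194/6723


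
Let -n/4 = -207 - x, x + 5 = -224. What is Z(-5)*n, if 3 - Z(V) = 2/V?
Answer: -1496/5 ≈ -299.20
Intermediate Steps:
x = -229 (x = -5 - 224 = -229)
Z(V) = 3 - 2/V
n = -88 (n = -4*(-207 - 1*(-229)) = -4*(-207 + 229) = -4*22 = -88)
Z(-5)*n = (3 - 2/(-5))*(-88) = (3 - 2*(-1/5))*(-88) = (3 + 2/5)*(-88) = (17/5)*(-88) = -1496/5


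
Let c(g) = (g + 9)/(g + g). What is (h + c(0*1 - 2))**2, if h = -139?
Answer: 316969/16 ≈ 19811.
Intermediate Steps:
c(g) = (9 + g)/(2*g) (c(g) = (9 + g)/((2*g)) = (9 + g)*(1/(2*g)) = (9 + g)/(2*g))
(h + c(0*1 - 2))**2 = (-139 + (9 + (0*1 - 2))/(2*(0*1 - 2)))**2 = (-139 + (9 + (0 - 2))/(2*(0 - 2)))**2 = (-139 + (1/2)*(9 - 2)/(-2))**2 = (-139 + (1/2)*(-1/2)*7)**2 = (-139 - 7/4)**2 = (-563/4)**2 = 316969/16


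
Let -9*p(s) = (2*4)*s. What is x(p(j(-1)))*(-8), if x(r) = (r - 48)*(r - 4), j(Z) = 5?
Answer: -286976/81 ≈ -3542.9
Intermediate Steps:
p(s) = -8*s/9 (p(s) = -2*4*s/9 = -8*s/9)
x(r) = (-48 + r)*(-4 + r)
x(p(j(-1)))*(-8) = (192 + (-8/9*5)² - (-416)*5/9)*(-8) = (192 + (-40/9)² - 52*(-40/9))*(-8) = (192 + 1600/81 + 2080/9)*(-8) = (35872/81)*(-8) = -286976/81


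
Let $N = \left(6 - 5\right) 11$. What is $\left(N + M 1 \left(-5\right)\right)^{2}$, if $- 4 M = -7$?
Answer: $\frac{81}{16} \approx 5.0625$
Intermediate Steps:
$M = \frac{7}{4}$ ($M = \left(- \frac{1}{4}\right) \left(-7\right) = \frac{7}{4} \approx 1.75$)
$N = 11$ ($N = 1 \cdot 11 = 11$)
$\left(N + M 1 \left(-5\right)\right)^{2} = \left(11 + \frac{7}{4} \cdot 1 \left(-5\right)\right)^{2} = \left(11 + \frac{7}{4} \left(-5\right)\right)^{2} = \left(11 - \frac{35}{4}\right)^{2} = \left(\frac{9}{4}\right)^{2} = \frac{81}{16}$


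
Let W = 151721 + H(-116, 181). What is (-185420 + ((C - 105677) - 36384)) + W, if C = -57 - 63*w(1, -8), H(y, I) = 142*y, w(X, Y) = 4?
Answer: -192541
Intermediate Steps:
C = -309 (C = -57 - 63*4 = -57 - 252 = -309)
W = 135249 (W = 151721 + 142*(-116) = 151721 - 16472 = 135249)
(-185420 + ((C - 105677) - 36384)) + W = (-185420 + ((-309 - 105677) - 36384)) + 135249 = (-185420 + (-105986 - 36384)) + 135249 = (-185420 - 142370) + 135249 = -327790 + 135249 = -192541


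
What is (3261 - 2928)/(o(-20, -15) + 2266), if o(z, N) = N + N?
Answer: 333/2236 ≈ 0.14893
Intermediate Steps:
o(z, N) = 2*N
(3261 - 2928)/(o(-20, -15) + 2266) = (3261 - 2928)/(2*(-15) + 2266) = 333/(-30 + 2266) = 333/2236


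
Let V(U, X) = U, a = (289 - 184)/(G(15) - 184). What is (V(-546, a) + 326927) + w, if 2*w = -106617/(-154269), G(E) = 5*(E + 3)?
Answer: 33567015865/102846 ≈ 3.2638e+5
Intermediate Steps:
G(E) = 15 + 5*E (G(E) = 5*(3 + E) = 15 + 5*E)
w = 35539/102846 (w = (-106617/(-154269))/2 = (-106617*(-1/154269))/2 = (1/2)*(35539/51423) = 35539/102846 ≈ 0.34556)
a = -105/94 (a = (289 - 184)/((15 + 5*15) - 184) = 105/((15 + 75) - 184) = 105/(90 - 184) = 105/(-94) = 105*(-1/94) = -105/94 ≈ -1.1170)
(V(-546, a) + 326927) + w = (-546 + 326927) + 35539/102846 = 326381 + 35539/102846 = 33567015865/102846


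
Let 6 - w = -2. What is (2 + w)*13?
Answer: 130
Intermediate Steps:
w = 8 (w = 6 - 1*(-2) = 6 + 2 = 8)
(2 + w)*13 = (2 + 8)*13 = 10*13 = 130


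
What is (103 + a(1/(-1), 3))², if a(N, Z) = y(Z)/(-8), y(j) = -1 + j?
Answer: 168921/16 ≈ 10558.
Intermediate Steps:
a(N, Z) = ⅛ - Z/8 (a(N, Z) = (-1 + Z)/(-8) = (-1 + Z)*(-⅛) = ⅛ - Z/8)
(103 + a(1/(-1), 3))² = (103 + (⅛ - ⅛*3))² = (103 + (⅛ - 3/8))² = (103 - ¼)² = (411/4)² = 168921/16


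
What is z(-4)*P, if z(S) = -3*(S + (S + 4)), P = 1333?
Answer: 15996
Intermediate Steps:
z(S) = -12 - 6*S (z(S) = -3*(S + (4 + S)) = -3*(4 + 2*S) = -12 - 6*S)
z(-4)*P = (-12 - 6*(-4))*1333 = (-12 + 24)*1333 = 12*1333 = 15996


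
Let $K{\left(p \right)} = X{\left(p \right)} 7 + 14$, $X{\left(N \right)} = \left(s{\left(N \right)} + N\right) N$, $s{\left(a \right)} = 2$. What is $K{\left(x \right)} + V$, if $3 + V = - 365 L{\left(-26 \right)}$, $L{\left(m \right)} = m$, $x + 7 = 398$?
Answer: $1085142$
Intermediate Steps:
$x = 391$ ($x = -7 + 398 = 391$)
$X{\left(N \right)} = N \left(2 + N\right)$ ($X{\left(N \right)} = \left(2 + N\right) N = N \left(2 + N\right)$)
$K{\left(p \right)} = 14 + 7 p \left(2 + p\right)$ ($K{\left(p \right)} = p \left(2 + p\right) 7 + 14 = 7 p \left(2 + p\right) + 14 = 14 + 7 p \left(2 + p\right)$)
$V = 9487$ ($V = -3 - -9490 = -3 + 9490 = 9487$)
$K{\left(x \right)} + V = \left(14 + 7 \cdot 391 \left(2 + 391\right)\right) + 9487 = \left(14 + 7 \cdot 391 \cdot 393\right) + 9487 = \left(14 + 1075641\right) + 9487 = 1075655 + 9487 = 1085142$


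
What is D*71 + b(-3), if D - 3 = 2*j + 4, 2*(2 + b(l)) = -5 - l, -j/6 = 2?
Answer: -1210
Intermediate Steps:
j = -12 (j = -6*2 = -12)
b(l) = -9/2 - l/2 (b(l) = -2 + (-5 - l)/2 = -2 + (-5/2 - l/2) = -9/2 - l/2)
D = -17 (D = 3 + (2*(-12) + 4) = 3 + (-24 + 4) = 3 - 20 = -17)
D*71 + b(-3) = -17*71 + (-9/2 - ½*(-3)) = -1207 + (-9/2 + 3/2) = -1207 - 3 = -1210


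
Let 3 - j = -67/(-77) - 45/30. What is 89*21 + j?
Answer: 288385/154 ≈ 1872.6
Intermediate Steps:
j = 559/154 (j = 3 - (-67/(-77) - 45/30) = 3 - (-67*(-1/77) - 45*1/30) = 3 - (67/77 - 3/2) = 3 - 1*(-97/154) = 3 + 97/154 = 559/154 ≈ 3.6299)
89*21 + j = 89*21 + 559/154 = 1869 + 559/154 = 288385/154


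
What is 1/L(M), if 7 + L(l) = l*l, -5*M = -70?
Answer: 1/189 ≈ 0.0052910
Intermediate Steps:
M = 14 (M = -⅕*(-70) = 14)
L(l) = -7 + l² (L(l) = -7 + l*l = -7 + l²)
1/L(M) = 1/(-7 + 14²) = 1/(-7 + 196) = 1/189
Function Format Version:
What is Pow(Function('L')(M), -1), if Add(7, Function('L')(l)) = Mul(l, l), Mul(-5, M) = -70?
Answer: Rational(1, 189) ≈ 0.0052910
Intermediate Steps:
M = 14 (M = Mul(Rational(-1, 5), -70) = 14)
Function('L')(l) = Add(-7, Pow(l, 2)) (Function('L')(l) = Add(-7, Mul(l, l)) = Add(-7, Pow(l, 2)))
Pow(Function('L')(M), -1) = Pow(Add(-7, Pow(14, 2)), -1) = Pow(Add(-7, 196), -1) = Pow(189, -1) = Rational(1, 189)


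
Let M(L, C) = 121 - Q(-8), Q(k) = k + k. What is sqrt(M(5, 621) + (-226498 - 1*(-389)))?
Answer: 6*I*sqrt(6277) ≈ 475.37*I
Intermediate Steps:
Q(k) = 2*k
M(L, C) = 137 (M(L, C) = 121 - 2*(-8) = 121 - 1*(-16) = 121 + 16 = 137)
sqrt(M(5, 621) + (-226498 - 1*(-389))) = sqrt(137 + (-226498 - 1*(-389))) = sqrt(137 + (-226498 + 389)) = sqrt(137 - 226109) = sqrt(-225972) = 6*I*sqrt(6277)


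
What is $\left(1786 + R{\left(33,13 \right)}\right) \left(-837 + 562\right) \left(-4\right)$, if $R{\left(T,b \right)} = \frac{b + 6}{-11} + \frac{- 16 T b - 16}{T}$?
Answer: $\frac{5200100}{3} \approx 1.7334 \cdot 10^{6}$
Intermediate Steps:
$R{\left(T,b \right)} = - \frac{6}{11} - \frac{b}{11} + \frac{-16 - 16 T b}{T}$ ($R{\left(T,b \right)} = \left(6 + b\right) \left(- \frac{1}{11}\right) + \frac{- 16 T b - 16}{T} = \left(- \frac{6}{11} - \frac{b}{11}\right) + \frac{-16 - 16 T b}{T} = - \frac{6}{11} - \frac{b}{11} + \frac{-16 - 16 T b}{T}$)
$\left(1786 + R{\left(33,13 \right)}\right) \left(-837 + 562\right) \left(-4\right) = \left(1786 - \left(\frac{2307}{11} + \frac{16}{33}\right)\right) \left(-837 + 562\right) \left(-4\right) = \left(1786 - \frac{6937}{33}\right) \left(-275\right) \left(-4\right) = \frac{52001}{33} \left(-275\right) \left(-4\right) = \left(- \frac{1300025}{3}\right) \left(-4\right) = \frac{5200100}{3}$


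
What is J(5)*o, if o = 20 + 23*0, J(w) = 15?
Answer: 300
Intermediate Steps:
o = 20 (o = 20 + 0 = 20)
J(5)*o = 15*20 = 300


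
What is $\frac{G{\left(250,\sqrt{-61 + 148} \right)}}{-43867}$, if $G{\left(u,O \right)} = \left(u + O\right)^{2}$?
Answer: $- \frac{\left(250 + \sqrt{87}\right)^{2}}{43867} \approx -1.5331$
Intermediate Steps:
$G{\left(u,O \right)} = \left(O + u\right)^{2}$
$\frac{G{\left(250,\sqrt{-61 + 148} \right)}}{-43867} = \frac{\left(\sqrt{-61 + 148} + 250\right)^{2}}{-43867} = \left(\sqrt{87} + 250\right)^{2} \left(- \frac{1}{43867}\right) = \left(250 + \sqrt{87}\right)^{2} \left(- \frac{1}{43867}\right) = - \frac{\left(250 + \sqrt{87}\right)^{2}}{43867}$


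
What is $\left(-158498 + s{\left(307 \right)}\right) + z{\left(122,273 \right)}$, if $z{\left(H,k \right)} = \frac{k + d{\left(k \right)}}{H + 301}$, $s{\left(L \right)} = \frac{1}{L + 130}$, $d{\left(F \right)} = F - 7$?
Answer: $- \frac{29298277832}{184851} \approx -1.585 \cdot 10^{5}$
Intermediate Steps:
$d{\left(F \right)} = -7 + F$ ($d{\left(F \right)} = F - 7 = -7 + F$)
$s{\left(L \right)} = \frac{1}{130 + L}$
$z{\left(H,k \right)} = \frac{-7 + 2 k}{301 + H}$ ($z{\left(H,k \right)} = \frac{k + \left(-7 + k\right)}{H + 301} = \frac{-7 + 2 k}{301 + H}$)
$\left(-158498 + s{\left(307 \right)}\right) + z{\left(122,273 \right)} = \left(-158498 + \frac{1}{130 + 307}\right) + \frac{-7 + 2 \cdot 273}{301 + 122} = \left(-158498 + \frac{1}{437}\right) + \frac{-7 + 546}{423} = \left(-158498 + \frac{1}{437}\right) + \frac{1}{423} \cdot 539 = - \frac{69263625}{437} + \frac{539}{423} = - \frac{29298277832}{184851}$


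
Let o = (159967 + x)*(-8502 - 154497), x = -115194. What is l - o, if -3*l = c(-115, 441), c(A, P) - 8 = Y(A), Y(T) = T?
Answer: 21893862788/3 ≈ 7.2980e+9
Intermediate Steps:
c(A, P) = 8 + A
l = 107/3 (l = -(8 - 115)/3 = -1/3*(-107) = 107/3 ≈ 35.667)
o = -7297954227 (o = (159967 - 115194)*(-8502 - 154497) = 44773*(-162999) = -7297954227)
l - o = 107/3 - 1*(-7297954227) = 107/3 + 7297954227 = 21893862788/3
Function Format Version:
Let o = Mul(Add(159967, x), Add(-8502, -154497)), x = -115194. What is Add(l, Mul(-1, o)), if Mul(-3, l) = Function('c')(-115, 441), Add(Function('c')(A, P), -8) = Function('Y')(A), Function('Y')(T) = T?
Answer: Rational(21893862788, 3) ≈ 7.2980e+9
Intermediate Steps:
Function('c')(A, P) = Add(8, A)
l = Rational(107, 3) (l = Mul(Rational(-1, 3), Add(8, -115)) = Mul(Rational(-1, 3), -107) = Rational(107, 3) ≈ 35.667)
o = -7297954227 (o = Mul(Add(159967, -115194), Add(-8502, -154497)) = Mul(44773, -162999) = -7297954227)
Add(l, Mul(-1, o)) = Add(Rational(107, 3), Mul(-1, -7297954227)) = Add(Rational(107, 3), 7297954227) = Rational(21893862788, 3)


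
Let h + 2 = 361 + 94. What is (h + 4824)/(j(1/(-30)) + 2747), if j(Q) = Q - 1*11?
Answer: 158310/82079 ≈ 1.9288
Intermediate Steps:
h = 453 (h = -2 + (361 + 94) = -2 + 455 = 453)
j(Q) = -11 + Q (j(Q) = Q - 11 = -11 + Q)
(h + 4824)/(j(1/(-30)) + 2747) = (453 + 4824)/((-11 + 1/(-30)) + 2747) = 5277/((-11 - 1/30) + 2747) = 5277/(-331/30 + 2747) = 5277/(82079/30) = 5277*(30/82079) = 158310/82079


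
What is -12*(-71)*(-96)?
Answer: -81792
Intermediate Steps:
-12*(-71)*(-96) = 852*(-96) = -81792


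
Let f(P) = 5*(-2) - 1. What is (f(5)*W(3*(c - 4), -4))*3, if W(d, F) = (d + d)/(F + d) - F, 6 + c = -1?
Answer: -7062/37 ≈ -190.86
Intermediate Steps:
c = -7 (c = -6 - 1 = -7)
f(P) = -11 (f(P) = -10 - 1 = -11)
W(d, F) = -F + 2*d/(F + d) (W(d, F) = (2*d)/(F + d) - F = 2*d/(F + d) - F = -F + 2*d/(F + d))
(f(5)*W(3*(c - 4), -4))*3 = -11*(-1*(-4)² + 2*(3*(-7 - 4)) - 1*(-4)*3*(-7 - 4))/(-4 + 3*(-7 - 4))*3 = -11*(-1*16 + 2*(3*(-11)) - 1*(-4)*3*(-11))/(-4 + 3*(-11))*3 = -11*(-16 + 2*(-33) - 1*(-4)*(-33))/(-4 - 33)*3 = -11*(-16 - 66 - 132)/(-37)*3 = -(-11)*(-214)/37*3 = -11*214/37*3 = -2354/37*3 = -7062/37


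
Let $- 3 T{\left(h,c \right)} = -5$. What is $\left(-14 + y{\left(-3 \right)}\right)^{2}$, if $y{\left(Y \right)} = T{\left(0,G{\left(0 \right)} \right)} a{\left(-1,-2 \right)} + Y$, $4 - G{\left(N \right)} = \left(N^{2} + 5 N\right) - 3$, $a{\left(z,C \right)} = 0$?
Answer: $289$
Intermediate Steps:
$G{\left(N \right)} = 7 - N^{2} - 5 N$ ($G{\left(N \right)} = 4 - \left(\left(N^{2} + 5 N\right) - 3\right) = 4 - \left(-3 + N^{2} + 5 N\right) = 7 - N^{2} - 5 N$)
$T{\left(h,c \right)} = \frac{5}{3}$ ($T{\left(h,c \right)} = \left(- \frac{1}{3}\right) \left(-5\right) = \frac{5}{3}$)
$y{\left(Y \right)} = Y$ ($y{\left(Y \right)} = \frac{5}{3} \cdot 0 + Y = 0 + Y = Y$)
$\left(-14 + y{\left(-3 \right)}\right)^{2} = \left(-14 - 3\right)^{2} = \left(-17\right)^{2} = 289$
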